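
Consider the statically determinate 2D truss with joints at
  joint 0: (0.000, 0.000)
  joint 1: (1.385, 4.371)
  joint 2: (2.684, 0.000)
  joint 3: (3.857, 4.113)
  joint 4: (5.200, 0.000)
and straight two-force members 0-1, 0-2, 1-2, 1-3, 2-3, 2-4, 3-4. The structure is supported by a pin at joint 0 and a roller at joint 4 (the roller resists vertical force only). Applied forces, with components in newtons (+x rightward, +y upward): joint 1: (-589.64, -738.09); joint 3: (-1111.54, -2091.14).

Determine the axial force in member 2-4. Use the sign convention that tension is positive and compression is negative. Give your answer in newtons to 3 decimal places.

N=5 nodes, M=7 members, R=3 reactions → 2N=10, M+R=10
member 0 (0-1): L=4.5852, (cx,cy)=(0.3021,0.9533)
member 1 (0-2): L=2.6840, (cx,cy)=(1.0000,0.0000)
member 2 (1-2): L=4.5599, (cx,cy)=(0.2849,-0.9586)
member 3 (1-3): L=2.4854, (cx,cy)=(0.9946,-0.1038)
member 4 (2-3): L=4.2770, (cx,cy)=(0.2743,0.9617)
member 5 (2-4): L=2.5160, (cx,cy)=(1.0000,0.0000)
member 6 (3-4): L=4.3267, (cx,cy)=(0.3104,-0.9506)
solve A·x = −loads:
  F[0-1] = -2576.7666 N (compression)
  F[0-2] = -922.8414 N (compression)
  F[1-2] = +1871.1715 N (tension)
  F[1-3] = -725.6637 N (compression)
  F[2-3] = -1865.1577 N (compression)
  F[2-4] = +121.7376 N (tension)
  F[3-4] = -392.1991 N (compression)
  Rx@0 = +1701.1800 N
  Ry@0 = +2456.4029 N
  Ry@4 = +372.8271 N

121.738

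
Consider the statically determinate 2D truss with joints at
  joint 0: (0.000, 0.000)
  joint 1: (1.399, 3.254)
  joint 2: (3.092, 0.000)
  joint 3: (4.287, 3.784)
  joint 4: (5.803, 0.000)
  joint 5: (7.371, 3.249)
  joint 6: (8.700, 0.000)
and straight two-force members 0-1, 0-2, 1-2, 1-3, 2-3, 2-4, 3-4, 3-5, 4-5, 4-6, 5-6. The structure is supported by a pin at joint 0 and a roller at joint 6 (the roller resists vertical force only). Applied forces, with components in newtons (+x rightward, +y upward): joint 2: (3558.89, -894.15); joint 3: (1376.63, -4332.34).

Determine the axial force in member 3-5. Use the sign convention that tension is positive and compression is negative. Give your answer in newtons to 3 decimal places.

-2548.060

N=7 nodes, M=11 members, R=3 reactions → 2N=14, M+R=14
member 0 (0-1): L=3.5420, (cx,cy)=(0.3950,0.9187)
member 1 (0-2): L=3.0920, (cx,cy)=(1.0000,0.0000)
member 2 (1-2): L=3.6681, (cx,cy)=(0.4616,-0.8871)
member 3 (1-3): L=2.9362, (cx,cy)=(0.9836,0.1805)
member 4 (2-3): L=3.9682, (cx,cy)=(0.3011,0.9536)
member 5 (2-4): L=2.7110, (cx,cy)=(1.0000,0.0000)
member 6 (3-4): L=4.0764, (cx,cy)=(0.3719,-0.9283)
member 7 (3-5): L=3.1301, (cx,cy)=(0.9853,-0.1709)
member 8 (4-5): L=3.6076, (cx,cy)=(0.4346,0.9006)
member 9 (4-6): L=2.8970, (cx,cy)=(1.0000,0.0000)
member 10 (5-6): L=3.5103, (cx,cy)=(0.3786,-0.9256)
solve A·x = −loads:
  F[0-1] = -2367.6650 N (compression)
  F[0-2] = +5870.6893 N (tension)
  F[1-2] = +2061.6372 N (tension)
  F[1-3] = -1918.2264 N (compression)
  F[2-3] = -980.2624 N (compression)
  F[2-4] = +3558.5478 N (tension)
  F[3-4] = -2817.9337 N (compression)
  F[3-5] = -2548.0597 N (compression)
  F[4-5] = +2904.5099 N (tension)
  F[4-6] = +1248.1457 N (tension)
  F[5-6] = -3296.7435 N (compression)
  Rx@0 = -4935.5200 N
  Ry@0 = +2175.1542 N
  Ry@6 = +3051.3358 N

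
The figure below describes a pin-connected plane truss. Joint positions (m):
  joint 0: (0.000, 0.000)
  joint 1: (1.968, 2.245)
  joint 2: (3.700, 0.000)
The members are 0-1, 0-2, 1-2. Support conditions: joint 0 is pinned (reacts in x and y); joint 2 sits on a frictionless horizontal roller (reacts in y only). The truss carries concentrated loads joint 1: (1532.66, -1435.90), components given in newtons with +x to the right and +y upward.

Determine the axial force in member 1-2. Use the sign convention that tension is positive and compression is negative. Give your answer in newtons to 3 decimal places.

N=3 nodes, M=3 members, R=3 reactions → 2N=6, M+R=6
member 0 (0-1): L=2.9855, (cx,cy)=(0.6592,0.7520)
member 1 (0-2): L=3.7000, (cx,cy)=(1.0000,0.0000)
member 2 (1-2): L=2.8355, (cx,cy)=(0.6108,-0.7918)
solve A·x = −loads:
  F[0-1] = +342.8246 N (tension)
  F[0-2] = +1306.6728 N (tension)
  F[1-2] = -2139.1582 N (compression)
  Rx@0 = -1532.6600 N
  Ry@0 = -257.7954 N
  Ry@2 = +1693.6954 N

-2139.158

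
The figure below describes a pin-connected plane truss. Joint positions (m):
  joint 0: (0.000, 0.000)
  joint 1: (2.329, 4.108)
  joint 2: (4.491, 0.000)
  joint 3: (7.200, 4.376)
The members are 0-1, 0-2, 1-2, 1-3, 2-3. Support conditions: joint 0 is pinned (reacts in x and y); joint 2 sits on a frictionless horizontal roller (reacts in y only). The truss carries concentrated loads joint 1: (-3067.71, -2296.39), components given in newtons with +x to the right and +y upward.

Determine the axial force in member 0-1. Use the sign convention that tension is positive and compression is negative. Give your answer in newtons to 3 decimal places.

N=4 nodes, M=5 members, R=3 reactions → 2N=8, M+R=8
member 0 (0-1): L=4.7223, (cx,cy)=(0.4932,0.8699)
member 1 (0-2): L=4.4910, (cx,cy)=(1.0000,0.0000)
member 2 (1-2): L=4.6422, (cx,cy)=(0.4657,-0.8849)
member 3 (1-3): L=4.8784, (cx,cy)=(0.9985,0.0549)
member 4 (2-3): L=5.1467, (cx,cy)=(0.5264,0.8503)
solve A·x = −loads:
  F[0-1] = -4496.4972 N (compression)
  F[0-2] = -850.0635 N (compression)
  F[1-2] = +1825.2334 N (tension)
  F[1-3] = -0.0000 N (compression)
  F[2-3] = -0.0000 N (compression)
  Rx@0 = +3067.7100 N
  Ry@0 = +3911.5894 N
  Ry@2 = -1615.1994 N

-4496.497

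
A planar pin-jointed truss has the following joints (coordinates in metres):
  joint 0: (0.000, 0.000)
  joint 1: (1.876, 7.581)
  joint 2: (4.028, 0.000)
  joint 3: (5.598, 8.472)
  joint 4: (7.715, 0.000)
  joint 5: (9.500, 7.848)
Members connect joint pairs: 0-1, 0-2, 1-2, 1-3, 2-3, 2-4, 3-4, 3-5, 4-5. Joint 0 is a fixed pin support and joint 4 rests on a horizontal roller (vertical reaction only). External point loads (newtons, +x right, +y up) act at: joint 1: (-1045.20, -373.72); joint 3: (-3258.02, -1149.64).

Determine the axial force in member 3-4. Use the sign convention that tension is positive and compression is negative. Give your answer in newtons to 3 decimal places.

N=6 nodes, M=9 members, R=3 reactions → 2N=12, M+R=12
member 0 (0-1): L=7.8097, (cx,cy)=(0.2402,0.9707)
member 1 (0-2): L=4.0280, (cx,cy)=(1.0000,0.0000)
member 2 (1-2): L=7.8805, (cx,cy)=(0.2731,-0.9620)
member 3 (1-3): L=3.8272, (cx,cy)=(0.9725,0.2328)
member 4 (2-3): L=8.6162, (cx,cy)=(0.1822,0.9833)
member 5 (2-4): L=3.6870, (cx,cy)=(1.0000,0.0000)
member 6 (3-4): L=8.7325, (cx,cy)=(0.2424,-0.9702)
member 7 (3-5): L=3.9516, (cx,cy)=(0.9875,-0.1579)
member 8 (4-5): L=8.0484, (cx,cy)=(0.2218,0.9751)
solve A·x = −loads:
  F[0-1] = -5359.9942 N (compression)
  F[0-2] = -3015.6688 N (compression)
  F[1-2] = +4644.2344 N (tension)
  F[1-3] = -1553.2710 N (compression)
  F[2-3] = -4543.7834 N (compression)
  F[2-4] = -919.4886 N (compression)
  F[3-4] = +3792.8343 N (tension)
  F[3-5] = +0.0000 N (tension)
  F[4-5] = -0.0000 N (compression)
  Rx@0 = +4303.2200 N
  Ry@0 = +5203.0519 N
  Ry@4 = -3679.6919 N

3792.834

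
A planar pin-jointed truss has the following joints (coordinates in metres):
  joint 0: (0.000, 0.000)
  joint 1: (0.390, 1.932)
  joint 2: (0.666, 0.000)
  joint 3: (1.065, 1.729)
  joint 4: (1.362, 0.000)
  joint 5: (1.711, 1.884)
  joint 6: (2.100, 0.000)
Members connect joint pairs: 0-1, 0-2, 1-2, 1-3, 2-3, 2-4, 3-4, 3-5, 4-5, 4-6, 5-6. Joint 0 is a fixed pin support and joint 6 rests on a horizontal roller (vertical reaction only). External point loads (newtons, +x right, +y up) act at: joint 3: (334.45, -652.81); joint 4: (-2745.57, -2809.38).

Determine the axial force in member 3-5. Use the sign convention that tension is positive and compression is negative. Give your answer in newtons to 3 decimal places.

N=7 nodes, M=11 members, R=3 reactions → 2N=14, M+R=14
member 0 (0-1): L=1.9710, (cx,cy)=(0.1979,0.9802)
member 1 (0-2): L=0.6660, (cx,cy)=(1.0000,0.0000)
member 2 (1-2): L=1.9516, (cx,cy)=(0.1414,-0.9899)
member 3 (1-3): L=0.7049, (cx,cy)=(0.9576,-0.2880)
member 4 (2-3): L=1.7744, (cx,cy)=(0.2249,0.9744)
member 5 (2-4): L=0.6960, (cx,cy)=(1.0000,0.0000)
member 6 (3-4): L=1.7543, (cx,cy)=(0.1693,-0.9856)
member 7 (3-5): L=0.6643, (cx,cy)=(0.9724,0.2333)
member 8 (4-5): L=1.9161, (cx,cy)=(0.1821,0.9833)
member 9 (4-6): L=0.7380, (cx,cy)=(1.0000,0.0000)
member 10 (5-6): L=1.9237, (cx,cy)=(0.2022,-0.9793)
solve A·x = −loads:
  F[0-1] = -1054.5249 N (compression)
  F[0-2] = -2202.4590 N (compression)
  F[1-2] = +1157.2792 N (tension)
  F[1-3] = -388.7981 N (compression)
  F[2-3] = -1175.7577 N (compression)
  F[2-4] = -1774.4147 N (compression)
  F[3-4] = +144.0748 N (tension)
  F[3-5] = -1023.8026 N (compression)
  F[4-5] = +2712.7651 N (tension)
  F[4-6] = +501.4291 N (tension)
  F[5-6] = -2479.7415 N (compression)
  Rx@0 = +2411.1200 N
  Ry@0 = +1033.6746 N
  Ry@6 = +2428.5154 N

-1023.803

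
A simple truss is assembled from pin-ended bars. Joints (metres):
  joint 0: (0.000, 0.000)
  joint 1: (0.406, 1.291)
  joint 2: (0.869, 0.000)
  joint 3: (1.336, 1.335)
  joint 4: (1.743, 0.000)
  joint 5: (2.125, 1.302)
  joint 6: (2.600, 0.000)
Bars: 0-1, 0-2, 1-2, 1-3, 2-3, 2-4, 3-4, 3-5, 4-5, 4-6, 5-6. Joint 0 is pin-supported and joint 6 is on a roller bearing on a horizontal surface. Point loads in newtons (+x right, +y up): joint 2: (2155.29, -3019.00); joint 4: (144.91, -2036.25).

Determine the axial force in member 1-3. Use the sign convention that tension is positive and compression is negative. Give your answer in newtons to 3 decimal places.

N=7 nodes, M=11 members, R=3 reactions → 2N=14, M+R=14
member 0 (0-1): L=1.3533, (cx,cy)=(0.3000,0.9539)
member 1 (0-2): L=0.8690, (cx,cy)=(1.0000,0.0000)
member 2 (1-2): L=1.3715, (cx,cy)=(0.3376,-0.9413)
member 3 (1-3): L=0.9310, (cx,cy)=(0.9989,0.0473)
member 4 (2-3): L=1.4143, (cx,cy)=(0.3302,0.9439)
member 5 (2-4): L=0.8740, (cx,cy)=(1.0000,0.0000)
member 6 (3-4): L=1.3957, (cx,cy)=(0.2916,-0.9565)
member 7 (3-5): L=0.7897, (cx,cy)=(0.9991,-0.0418)
member 8 (4-5): L=1.3569, (cx,cy)=(0.2815,0.9596)
member 9 (4-6): L=0.8570, (cx,cy)=(1.0000,0.0000)
member 10 (5-6): L=1.3859, (cx,cy)=(0.3427,-0.9394)
solve A·x = −loads:
  F[0-1] = -2810.5944 N (compression)
  F[0-2] = +3143.3770 N (tension)
  F[1-2] = +2759.1501 N (tension)
  F[1-3] = -1776.6047 N (compression)
  F[2-3] = +446.8883 N (tension)
  F[2-4] = +1771.9703 N (tension)
  F[3-4] = -285.7149 N (compression)
  F[3-5] = -1545.0905 N (compression)
  F[4-5] = +2406.8979 N (tension)
  F[4-6] = +866.1320 N (tension)
  F[5-6] = -2527.1721 N (compression)
  Rx@0 = -2300.2000 N
  Ry@0 = +2681.1366 N
  Ry@6 = +2374.1134 N

-1776.605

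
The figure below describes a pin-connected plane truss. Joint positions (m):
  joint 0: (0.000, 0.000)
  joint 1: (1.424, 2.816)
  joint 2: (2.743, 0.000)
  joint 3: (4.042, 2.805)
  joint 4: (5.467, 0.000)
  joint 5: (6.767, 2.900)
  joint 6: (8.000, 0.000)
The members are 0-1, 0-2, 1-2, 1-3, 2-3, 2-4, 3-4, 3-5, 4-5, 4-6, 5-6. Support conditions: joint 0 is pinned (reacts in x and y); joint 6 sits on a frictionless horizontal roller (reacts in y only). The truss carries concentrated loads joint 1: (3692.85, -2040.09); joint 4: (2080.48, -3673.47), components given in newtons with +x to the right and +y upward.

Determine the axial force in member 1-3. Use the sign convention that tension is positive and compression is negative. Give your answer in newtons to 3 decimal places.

N=7 nodes, M=11 members, R=3 reactions → 2N=14, M+R=14
member 0 (0-1): L=3.1556, (cx,cy)=(0.4513,0.8924)
member 1 (0-2): L=2.7430, (cx,cy)=(1.0000,0.0000)
member 2 (1-2): L=3.1096, (cx,cy)=(0.4242,-0.9056)
member 3 (1-3): L=2.6180, (cx,cy)=(1.0000,-0.0042)
member 4 (2-3): L=3.0912, (cx,cy)=(0.4202,0.9074)
member 5 (2-4): L=2.7240, (cx,cy)=(1.0000,0.0000)
member 6 (3-4): L=3.1462, (cx,cy)=(0.4529,-0.8915)
member 7 (3-5): L=2.7267, (cx,cy)=(0.9994,0.0348)
member 8 (4-5): L=3.1780, (cx,cy)=(0.4091,0.9125)
member 9 (4-6): L=2.5330, (cx,cy)=(1.0000,0.0000)
member 10 (5-6): L=3.1512, (cx,cy)=(0.3913,-0.9203)
solve A·x = −loads:
  F[0-1] = -1725.9085 N (compression)
  F[0-2] = +6552.1727 N (tension)
  F[1-2] = -532.3280 N (compression)
  F[1-3] = -4245.9325 N (compression)
  F[2-3] = +531.2506 N (tension)
  F[2-4] = +6103.1290 N (tension)
  F[3-4] = -705.5206 N (compression)
  F[3-5] = -3705.3503 N (compression)
  F[4-5] = +4714.9937 N (tension)
  F[4-6] = +1774.4047 N (tension)
  F[5-6] = -4534.9295 N (compression)
  Rx@0 = -5773.3300 N
  Ry@0 = +1540.1832 N
  Ry@6 = +4173.3768 N

-4245.932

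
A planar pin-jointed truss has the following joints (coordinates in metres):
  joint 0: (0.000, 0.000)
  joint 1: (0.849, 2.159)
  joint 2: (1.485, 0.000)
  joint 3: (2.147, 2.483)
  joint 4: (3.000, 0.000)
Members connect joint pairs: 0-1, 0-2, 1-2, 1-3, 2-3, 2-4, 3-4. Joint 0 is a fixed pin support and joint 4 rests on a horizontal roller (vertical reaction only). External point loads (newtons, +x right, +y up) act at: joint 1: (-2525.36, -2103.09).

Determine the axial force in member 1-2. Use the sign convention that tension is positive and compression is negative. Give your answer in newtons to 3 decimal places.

N=5 nodes, M=7 members, R=3 reactions → 2N=10, M+R=10
member 0 (0-1): L=2.3199, (cx,cy)=(0.3660,0.9306)
member 1 (0-2): L=1.4850, (cx,cy)=(1.0000,0.0000)
member 2 (1-2): L=2.2507, (cx,cy)=(0.2826,-0.9592)
member 3 (1-3): L=1.3378, (cx,cy)=(0.9702,0.2422)
member 4 (2-3): L=2.5697, (cx,cy)=(0.2576,0.9662)
member 5 (2-4): L=1.5150, (cx,cy)=(1.0000,0.0000)
member 6 (3-4): L=2.6254, (cx,cy)=(0.3249,-0.9457)
solve A·x = −loads:
  F[0-1] = -3573.2027 N (compression)
  F[0-2] = -1217.7140 N (compression)
  F[1-2] = +1482.0663 N (tension)
  F[1-3] = +823.4321 N (tension)
  F[2-3] = -1471.3253 N (compression)
  F[2-4] = -419.8845 N (compression)
  F[3-4] = +1292.3548 N (tension)
  Rx@0 = +2525.3600 N
  Ry@0 = +3325.3329 N
  Ry@4 = -1222.2429 N

1482.066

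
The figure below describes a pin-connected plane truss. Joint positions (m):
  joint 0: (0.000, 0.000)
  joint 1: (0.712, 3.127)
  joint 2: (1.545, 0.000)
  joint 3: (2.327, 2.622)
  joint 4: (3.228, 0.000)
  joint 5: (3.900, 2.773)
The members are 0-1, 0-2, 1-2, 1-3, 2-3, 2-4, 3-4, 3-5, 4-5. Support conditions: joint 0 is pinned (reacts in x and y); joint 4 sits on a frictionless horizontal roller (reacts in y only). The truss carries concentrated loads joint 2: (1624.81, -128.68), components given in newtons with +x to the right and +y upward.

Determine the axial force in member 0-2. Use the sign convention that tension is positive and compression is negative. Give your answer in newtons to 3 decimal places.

1640.086

N=6 nodes, M=9 members, R=3 reactions → 2N=12, M+R=12
member 0 (0-1): L=3.2070, (cx,cy)=(0.2220,0.9750)
member 1 (0-2): L=1.5450, (cx,cy)=(1.0000,0.0000)
member 2 (1-2): L=3.2360, (cx,cy)=(0.2574,-0.9663)
member 3 (1-3): L=1.6921, (cx,cy)=(0.9544,-0.2984)
member 4 (2-3): L=2.7361, (cx,cy)=(0.2858,0.9583)
member 5 (2-4): L=1.6830, (cx,cy)=(1.0000,0.0000)
member 6 (3-4): L=2.7725, (cx,cy)=(0.3250,-0.9457)
member 7 (3-5): L=1.5802, (cx,cy)=(0.9954,0.0956)
member 8 (4-5): L=2.8533, (cx,cy)=(0.2355,0.9719)
solve A·x = −loads:
  F[0-1] = -68.8078 N (compression)
  F[0-2] = +1640.0861 N (tension)
  F[1-2] = +81.1318 N (tension)
  F[1-3] = -37.8871 N (compression)
  F[2-3] = +52.4709 N (tension)
  F[2-4] = +21.1640 N (tension)
  F[3-4] = -65.1243 N (compression)
  F[3-5] = -0.0000 N (tension)
  F[4-5] = +0.0000 N (tension)
  Rx@0 = -1624.8100 N
  Ry@0 = +67.0906 N
  Ry@4 = +61.5894 N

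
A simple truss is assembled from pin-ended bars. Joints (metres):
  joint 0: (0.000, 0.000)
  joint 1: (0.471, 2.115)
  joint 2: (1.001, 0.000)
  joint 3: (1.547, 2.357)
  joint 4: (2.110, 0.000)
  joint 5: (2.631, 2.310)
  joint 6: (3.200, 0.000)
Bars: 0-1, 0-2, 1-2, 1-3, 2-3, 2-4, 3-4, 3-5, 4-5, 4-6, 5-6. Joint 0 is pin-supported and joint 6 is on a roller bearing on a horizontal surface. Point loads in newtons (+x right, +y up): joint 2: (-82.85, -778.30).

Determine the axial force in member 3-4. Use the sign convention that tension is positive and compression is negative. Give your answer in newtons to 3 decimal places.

N=7 nodes, M=11 members, R=3 reactions → 2N=14, M+R=14
member 0 (0-1): L=2.1668, (cx,cy)=(0.2174,0.9761)
member 1 (0-2): L=1.0010, (cx,cy)=(1.0000,0.0000)
member 2 (1-2): L=2.1804, (cx,cy)=(0.2431,-0.9700)
member 3 (1-3): L=1.1029, (cx,cy)=(0.9756,0.2194)
member 4 (2-3): L=2.4194, (cx,cy)=(0.2257,0.9742)
member 5 (2-4): L=1.1090, (cx,cy)=(1.0000,0.0000)
member 6 (3-4): L=2.4233, (cx,cy)=(0.2323,-0.9726)
member 7 (3-5): L=1.0850, (cx,cy)=(0.9991,-0.0433)
member 8 (4-5): L=2.3680, (cx,cy)=(0.2200,0.9755)
member 9 (4-6): L=1.0900, (cx,cy)=(1.0000,0.0000)
member 10 (5-6): L=2.3790, (cx,cy)=(0.2392,-0.9710)
solve A·x = −loads:
  F[0-1] = -547.9397 N (compression)
  F[0-2] = +36.2558 N (tension)
  F[1-2] = +495.8152 N (tension)
  F[1-3] = -245.6119 N (compression)
  F[2-3] = +305.2297 N (tension)
  F[2-4] = +170.7436 N (tension)
  F[3-4] = -245.2395 N (compression)
  F[3-5] = -113.8747 N (compression)
  F[4-5] = +244.5208 N (tension)
  F[4-6] = +59.9696 N (tension)
  F[5-6] = -250.7391 N (compression)
  Rx@0 = +82.8500 N
  Ry@0 = +534.8380 N
  Ry@6 = +243.4620 N

-245.240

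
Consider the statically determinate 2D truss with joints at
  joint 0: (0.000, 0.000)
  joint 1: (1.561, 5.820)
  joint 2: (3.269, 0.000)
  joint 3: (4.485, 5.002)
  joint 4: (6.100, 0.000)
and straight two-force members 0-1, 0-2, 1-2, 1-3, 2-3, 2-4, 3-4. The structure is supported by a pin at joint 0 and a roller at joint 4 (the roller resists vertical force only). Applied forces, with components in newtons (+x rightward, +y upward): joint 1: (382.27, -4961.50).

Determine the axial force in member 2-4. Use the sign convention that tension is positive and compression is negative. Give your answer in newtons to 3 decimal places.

N=5 nodes, M=7 members, R=3 reactions → 2N=10, M+R=10
member 0 (0-1): L=6.0257, (cx,cy)=(0.2591,0.9659)
member 1 (0-2): L=3.2690, (cx,cy)=(1.0000,0.0000)
member 2 (1-2): L=6.0654, (cx,cy)=(0.2816,-0.9595)
member 3 (1-3): L=3.0363, (cx,cy)=(0.9630,-0.2694)
member 4 (2-3): L=5.1477, (cx,cy)=(0.2362,0.9717)
member 5 (2-4): L=2.8310, (cx,cy)=(1.0000,0.0000)
member 6 (3-4): L=5.2563, (cx,cy)=(0.3073,-0.9516)
solve A·x = −loads:
  F[0-1] = -3444.7163 N (compression)
  F[0-2] = +1274.6473 N (tension)
  F[1-2] = -1450.7896 N (compression)
  F[1-3] = -899.3657 N (compression)
  F[2-3] = +1432.6259 N (tension)
  F[2-4] = +527.6934 N (tension)
  F[3-4] = -1717.4561 N (compression)
  Rx@0 = -382.2700 N
  Ry@0 = +3327.1208 N
  Ry@4 = +1634.3792 N

527.693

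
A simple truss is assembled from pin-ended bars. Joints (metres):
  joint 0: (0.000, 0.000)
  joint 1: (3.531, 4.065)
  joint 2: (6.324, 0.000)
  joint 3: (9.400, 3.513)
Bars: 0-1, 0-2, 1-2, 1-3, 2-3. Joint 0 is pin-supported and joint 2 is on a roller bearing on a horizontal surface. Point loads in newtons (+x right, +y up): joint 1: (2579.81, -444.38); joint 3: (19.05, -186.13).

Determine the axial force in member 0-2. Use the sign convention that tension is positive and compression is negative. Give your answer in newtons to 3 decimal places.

N=4 nodes, M=5 members, R=3 reactions → 2N=8, M+R=8
member 0 (0-1): L=5.3844, (cx,cy)=(0.6558,0.7550)
member 1 (0-2): L=6.3240, (cx,cy)=(1.0000,0.0000)
member 2 (1-2): L=4.9320, (cx,cy)=(0.5663,-0.8242)
member 3 (1-3): L=5.8949, (cx,cy)=(0.9956,-0.0936)
member 4 (2-3): L=4.6694, (cx,cy)=(0.6588,0.7524)
solve A·x = −loads:
  F[0-1] = +2070.4988 N (tension)
  F[0-2] = +1241.0712 N (tension)
  F[1-2] = -2454.8937 N (compression)
  F[1-3] = +168.9186 N (tension)
  F[2-3] = -226.3736 N (compression)
  Rx@0 = -2598.8600 N
  Ry@0 = -1563.1298 N
  Ry@2 = +2193.6398 N

1241.071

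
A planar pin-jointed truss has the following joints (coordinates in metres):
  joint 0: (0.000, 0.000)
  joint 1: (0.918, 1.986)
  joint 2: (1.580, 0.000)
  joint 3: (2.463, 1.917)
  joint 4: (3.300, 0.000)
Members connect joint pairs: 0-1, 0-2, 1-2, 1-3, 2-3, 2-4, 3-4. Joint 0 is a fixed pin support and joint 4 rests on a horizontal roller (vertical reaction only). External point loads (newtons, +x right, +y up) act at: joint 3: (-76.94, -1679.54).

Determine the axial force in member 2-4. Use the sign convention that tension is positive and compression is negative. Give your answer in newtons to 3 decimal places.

N=5 nodes, M=7 members, R=3 reactions → 2N=10, M+R=10
member 0 (0-1): L=2.1879, (cx,cy)=(0.4196,0.9077)
member 1 (0-2): L=1.5800, (cx,cy)=(1.0000,0.0000)
member 2 (1-2): L=2.0934, (cx,cy)=(0.3162,-0.9487)
member 3 (1-3): L=1.5465, (cx,cy)=(0.9990,-0.0446)
member 4 (2-3): L=2.1106, (cx,cy)=(0.4184,0.9083)
member 5 (2-4): L=1.7200, (cx,cy)=(1.0000,0.0000)
member 6 (3-4): L=2.0918, (cx,cy)=(0.4001,-0.9165)
solve A·x = −loads:
  F[0-1] = -518.5392 N (compression)
  F[0-2] = +140.6286 N (tension)
  F[1-2] = +514.0429 N (tension)
  F[1-3] = -380.5021 N (compression)
  F[2-3] = -536.9104 N (compression)
  F[2-4] = +527.8088 N (tension)
  F[3-4] = -1319.0551 N (compression)
  Rx@0 = +76.9400 N
  Ry@0 = +470.6876 N
  Ry@4 = +1208.8524 N

527.809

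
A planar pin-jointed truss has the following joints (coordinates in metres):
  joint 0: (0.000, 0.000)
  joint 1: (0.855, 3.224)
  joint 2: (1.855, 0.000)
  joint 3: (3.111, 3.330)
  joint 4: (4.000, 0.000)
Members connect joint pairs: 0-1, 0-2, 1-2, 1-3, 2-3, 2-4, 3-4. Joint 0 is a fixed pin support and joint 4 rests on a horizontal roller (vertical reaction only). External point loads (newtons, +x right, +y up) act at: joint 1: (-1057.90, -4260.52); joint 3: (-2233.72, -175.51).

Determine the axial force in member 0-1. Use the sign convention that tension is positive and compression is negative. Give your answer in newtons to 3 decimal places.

-6311.980

N=5 nodes, M=7 members, R=3 reactions → 2N=10, M+R=10
member 0 (0-1): L=3.3354, (cx,cy)=(0.2563,0.9666)
member 1 (0-2): L=1.8550, (cx,cy)=(1.0000,0.0000)
member 2 (1-2): L=3.3755, (cx,cy)=(0.2963,-0.9551)
member 3 (1-3): L=2.2585, (cx,cy)=(0.9989,0.0469)
member 4 (2-3): L=3.5590, (cx,cy)=(0.3529,0.9357)
member 5 (2-4): L=2.1450, (cx,cy)=(1.0000,0.0000)
member 6 (3-4): L=3.4466, (cx,cy)=(0.2579,-0.9662)
solve A·x = −loads:
  F[0-1] = -6311.9803 N (compression)
  F[0-2] = -1673.6226 N (compression)
  F[1-2] = +1872.2266 N (tension)
  F[1-3] = -1115.9746 N (compression)
  F[2-3] = -1911.1508 N (compression)
  F[2-4] = -444.5134 N (compression)
  F[3-4] = +1723.3643 N (tension)
  Rx@0 = +3291.6200 N
  Ry@0 = +6101.0802 N
  Ry@4 = -1665.0502 N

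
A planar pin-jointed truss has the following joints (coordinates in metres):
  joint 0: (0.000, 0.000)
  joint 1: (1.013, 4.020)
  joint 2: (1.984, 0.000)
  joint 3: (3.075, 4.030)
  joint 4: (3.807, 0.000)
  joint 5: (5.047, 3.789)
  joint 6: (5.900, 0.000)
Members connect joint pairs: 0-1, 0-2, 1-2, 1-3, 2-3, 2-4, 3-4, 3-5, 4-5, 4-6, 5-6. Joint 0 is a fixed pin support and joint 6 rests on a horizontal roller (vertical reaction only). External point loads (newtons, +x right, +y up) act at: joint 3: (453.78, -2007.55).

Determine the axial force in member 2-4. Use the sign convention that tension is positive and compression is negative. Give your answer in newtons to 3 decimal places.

950.730

N=7 nodes, M=11 members, R=3 reactions → 2N=14, M+R=14
member 0 (0-1): L=4.1457, (cx,cy)=(0.2444,0.9697)
member 1 (0-2): L=1.9840, (cx,cy)=(1.0000,0.0000)
member 2 (1-2): L=4.1356, (cx,cy)=(0.2348,-0.9720)
member 3 (1-3): L=2.0620, (cx,cy)=(1.0000,0.0048)
member 4 (2-3): L=4.1751, (cx,cy)=(0.2613,0.9653)
member 5 (2-4): L=1.8230, (cx,cy)=(1.0000,0.0000)
member 6 (3-4): L=4.0959, (cx,cy)=(0.1787,-0.9839)
member 7 (3-5): L=1.9867, (cx,cy)=(0.9926,-0.1213)
member 8 (4-5): L=3.9867, (cx,cy)=(0.3110,0.9504)
member 9 (4-6): L=2.0930, (cx,cy)=(1.0000,0.0000)
member 10 (5-6): L=3.8838, (cx,cy)=(0.2196,-0.9756)
solve A·x = −loads:
  F[0-1] = -671.6472 N (compression)
  F[0-2] = +617.8979 N (tension)
  F[1-2] = +668.4152 N (tension)
  F[1-3] = -321.0591 N (compression)
  F[2-3] = -673.1185 N (compression)
  F[2-4] = +950.7300 N (tension)
  F[3-4] = -1288.9763 N (compression)
  F[3-5] = -725.7321 N (compression)
  F[4-5] = +1334.4123 N (tension)
  F[4-6] = +305.3291 N (tension)
  F[5-6] = -1390.2066 N (compression)
  Rx@0 = -453.7800 N
  Ry@0 = +651.2873 N
  Ry@6 = +1356.2627 N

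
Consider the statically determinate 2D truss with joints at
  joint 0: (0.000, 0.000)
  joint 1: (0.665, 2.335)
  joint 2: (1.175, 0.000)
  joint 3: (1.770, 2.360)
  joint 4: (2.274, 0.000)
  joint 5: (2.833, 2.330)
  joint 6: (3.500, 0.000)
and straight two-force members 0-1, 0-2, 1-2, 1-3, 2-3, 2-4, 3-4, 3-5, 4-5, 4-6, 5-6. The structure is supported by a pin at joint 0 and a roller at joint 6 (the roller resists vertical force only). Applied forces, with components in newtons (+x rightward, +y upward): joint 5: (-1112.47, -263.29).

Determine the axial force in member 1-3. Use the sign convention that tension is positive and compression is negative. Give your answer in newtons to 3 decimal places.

-396.066

N=7 nodes, M=11 members, R=3 reactions → 2N=14, M+R=14
member 0 (0-1): L=2.4278, (cx,cy)=(0.2739,0.9618)
member 1 (0-2): L=1.1750, (cx,cy)=(1.0000,0.0000)
member 2 (1-2): L=2.3900, (cx,cy)=(0.2134,-0.9770)
member 3 (1-3): L=1.1053, (cx,cy)=(0.9997,0.0226)
member 4 (2-3): L=2.4338, (cx,cy)=(0.2445,0.9697)
member 5 (2-4): L=1.0990, (cx,cy)=(1.0000,0.0000)
member 6 (3-4): L=2.4132, (cx,cy)=(0.2088,-0.9779)
member 7 (3-5): L=1.0634, (cx,cy)=(0.9996,-0.0282)
member 8 (4-5): L=2.3961, (cx,cy)=(0.2333,0.9724)
member 9 (4-6): L=1.2260, (cx,cy)=(1.0000,0.0000)
member 10 (5-6): L=2.4236, (cx,cy)=(0.2752,-0.9614)
solve A·x = −loads:
  F[0-1] = -822.2066 N (compression)
  F[0-2] = -887.2635 N (compression)
  F[1-2] = +800.2351 N (tension)
  F[1-3] = -396.0659 N (compression)
  F[2-3] = -806.2687 N (compression)
  F[2-4] = -519.3980 N (compression)
  F[3-4] = +830.7160 N (tension)
  F[3-5] = -766.8722 N (compression)
  F[4-5] = -835.4500 N (compression)
  F[4-6] = -150.9976 N (compression)
  F[5-6] = +548.6599 N (tension)
  Rx@0 = +1112.4700 N
  Ry@0 = +790.7627 N
  Ry@6 = -527.4727 N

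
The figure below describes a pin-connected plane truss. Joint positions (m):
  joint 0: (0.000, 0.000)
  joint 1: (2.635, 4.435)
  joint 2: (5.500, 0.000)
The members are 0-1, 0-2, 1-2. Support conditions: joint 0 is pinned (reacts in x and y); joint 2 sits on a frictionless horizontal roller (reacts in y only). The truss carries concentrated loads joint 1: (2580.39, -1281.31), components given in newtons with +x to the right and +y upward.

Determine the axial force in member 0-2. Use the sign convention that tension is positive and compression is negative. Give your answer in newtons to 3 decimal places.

N=3 nodes, M=3 members, R=3 reactions → 2N=6, M+R=6
member 0 (0-1): L=5.1587, (cx,cy)=(0.5108,0.8597)
member 1 (0-2): L=5.5000, (cx,cy)=(1.0000,0.0000)
member 2 (1-2): L=5.2799, (cx,cy)=(0.5426,-0.8400)
solve A·x = −loads:
  F[0-1] = +1643.9139 N (tension)
  F[0-2] = +1740.7034 N (tension)
  F[1-2] = -3207.9431 N (compression)
  Rx@0 = -2580.3900 N
  Ry@0 = -1413.2866 N
  Ry@2 = +2694.5966 N

1740.703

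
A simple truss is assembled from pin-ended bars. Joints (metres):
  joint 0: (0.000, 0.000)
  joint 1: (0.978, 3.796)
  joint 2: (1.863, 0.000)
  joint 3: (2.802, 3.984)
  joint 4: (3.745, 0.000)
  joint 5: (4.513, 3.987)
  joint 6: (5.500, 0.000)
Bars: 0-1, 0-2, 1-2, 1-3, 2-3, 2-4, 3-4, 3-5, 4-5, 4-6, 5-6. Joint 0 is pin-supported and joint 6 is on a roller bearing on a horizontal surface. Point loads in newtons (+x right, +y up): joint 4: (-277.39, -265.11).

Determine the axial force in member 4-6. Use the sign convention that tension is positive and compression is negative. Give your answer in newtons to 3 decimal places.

44.688

N=7 nodes, M=11 members, R=3 reactions → 2N=14, M+R=14
member 0 (0-1): L=3.9200, (cx,cy)=(0.2495,0.9684)
member 1 (0-2): L=1.8630, (cx,cy)=(1.0000,0.0000)
member 2 (1-2): L=3.8978, (cx,cy)=(0.2271,-0.9739)
member 3 (1-3): L=1.8337, (cx,cy)=(0.9947,0.1025)
member 4 (2-3): L=4.0932, (cx,cy)=(0.2294,0.9733)
member 5 (2-4): L=1.8820, (cx,cy)=(1.0000,0.0000)
member 6 (3-4): L=4.0941, (cx,cy)=(0.2303,-0.9731)
member 7 (3-5): L=1.7110, (cx,cy)=(1.0000,0.0018)
member 8 (4-5): L=4.0603, (cx,cy)=(0.1891,0.9819)
member 9 (4-6): L=1.7550, (cx,cy)=(1.0000,0.0000)
member 10 (5-6): L=4.1074, (cx,cy)=(0.2403,-0.9707)
solve A·x = −loads:
  F[0-1] = -87.3567 N (compression)
  F[0-2] = -255.5952 N (compression)
  F[1-2] = +82.5720 N (tension)
  F[1-3] = -40.7577 N (compression)
  F[2-3] = -82.6188 N (compression)
  F[2-4] = -217.8938 N (compression)
  F[3-4] = +86.7884 N (tension)
  F[3-5] = -79.4865 N (compression)
  F[4-5] = +183.9762 N (tension)
  F[4-6] = +44.6875 N (tension)
  F[5-6] = -185.9649 N (compression)
  Rx@0 = +277.3900 N
  Ry@0 = +84.5942 N
  Ry@6 = +180.5158 N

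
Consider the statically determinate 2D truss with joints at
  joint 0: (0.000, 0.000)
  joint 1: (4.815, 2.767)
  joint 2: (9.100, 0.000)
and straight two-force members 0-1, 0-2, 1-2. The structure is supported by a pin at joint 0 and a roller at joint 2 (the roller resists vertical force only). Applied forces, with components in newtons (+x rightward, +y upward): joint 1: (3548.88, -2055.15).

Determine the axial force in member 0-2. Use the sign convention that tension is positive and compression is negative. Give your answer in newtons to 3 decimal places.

N=3 nodes, M=3 members, R=3 reactions → 2N=6, M+R=6
member 0 (0-1): L=5.5534, (cx,cy)=(0.8670,0.4983)
member 1 (0-2): L=9.1000, (cx,cy)=(1.0000,0.0000)
member 2 (1-2): L=5.1007, (cx,cy)=(0.8401,-0.5425)
solve A·x = −loads:
  F[0-1] = +223.5143 N (tension)
  F[0-2] = +3355.0858 N (tension)
  F[1-2] = -3993.7943 N (compression)
  Rx@0 = -3548.8800 N
  Ry@0 = -111.3663 N
  Ry@2 = +2166.5163 N

3355.086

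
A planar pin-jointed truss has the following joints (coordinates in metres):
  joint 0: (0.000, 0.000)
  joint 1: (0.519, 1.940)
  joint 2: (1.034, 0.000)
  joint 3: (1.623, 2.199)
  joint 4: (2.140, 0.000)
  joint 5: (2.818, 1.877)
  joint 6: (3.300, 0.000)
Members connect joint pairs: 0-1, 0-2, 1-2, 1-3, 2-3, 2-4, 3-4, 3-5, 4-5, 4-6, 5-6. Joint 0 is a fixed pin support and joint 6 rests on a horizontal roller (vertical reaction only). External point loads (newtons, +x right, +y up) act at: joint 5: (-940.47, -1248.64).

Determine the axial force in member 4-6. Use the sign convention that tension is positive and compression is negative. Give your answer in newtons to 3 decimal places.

N=7 nodes, M=11 members, R=3 reactions → 2N=14, M+R=14
member 0 (0-1): L=2.0082, (cx,cy)=(0.2584,0.9660)
member 1 (0-2): L=1.0340, (cx,cy)=(1.0000,0.0000)
member 2 (1-2): L=2.0072, (cx,cy)=(0.2566,-0.9665)
member 3 (1-3): L=1.1340, (cx,cy)=(0.9736,0.2284)
member 4 (2-3): L=2.2765, (cx,cy)=(0.2587,0.9660)
member 5 (2-4): L=1.1060, (cx,cy)=(1.0000,0.0000)
member 6 (3-4): L=2.2590, (cx,cy)=(0.2289,-0.9735)
member 7 (3-5): L=1.2376, (cx,cy)=(0.9656,-0.2602)
member 8 (4-5): L=1.9957, (cx,cy)=(0.3397,0.9405)
member 9 (4-6): L=1.1600, (cx,cy)=(1.0000,0.0000)
member 10 (5-6): L=1.9379, (cx,cy)=(0.2487,-0.9686)
solve A·x = −loads:
  F[0-1] = -742.5303 N (compression)
  F[0-2] = -748.5724 N (compression)
  F[1-2] = +654.7915 N (tension)
  F[1-3] = -369.6736 N (compression)
  F[2-3] = -655.1804 N (compression)
  F[2-4] = -411.0539 N (compression)
  F[3-4] = +943.1569 N (tension)
  F[3-5] = -771.8551 N (compression)
  F[4-5] = -976.1842 N (compression)
  F[4-6] = +136.4430 N (tension)
  F[5-6] = -548.5741 N (compression)
  Rx@0 = +940.4700 N
  Ry@0 = +717.3051 N
  Ry@6 = +531.3349 N

136.443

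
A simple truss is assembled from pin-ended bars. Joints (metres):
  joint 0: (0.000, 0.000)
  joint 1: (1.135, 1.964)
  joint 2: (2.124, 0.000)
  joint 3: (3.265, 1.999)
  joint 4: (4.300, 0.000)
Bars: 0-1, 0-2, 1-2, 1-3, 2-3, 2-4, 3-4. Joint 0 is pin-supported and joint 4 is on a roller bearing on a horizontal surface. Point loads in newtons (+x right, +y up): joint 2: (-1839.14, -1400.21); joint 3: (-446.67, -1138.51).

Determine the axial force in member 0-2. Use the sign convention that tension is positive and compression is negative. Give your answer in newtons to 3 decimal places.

N=5 nodes, M=7 members, R=3 reactions → 2N=10, M+R=10
member 0 (0-1): L=2.2684, (cx,cy)=(0.5004,0.8658)
member 1 (0-2): L=2.1240, (cx,cy)=(1.0000,0.0000)
member 2 (1-2): L=2.1990, (cx,cy)=(0.4498,-0.8932)
member 3 (1-3): L=2.1303, (cx,cy)=(0.9999,0.0164)
member 4 (2-3): L=2.3017, (cx,cy)=(0.4957,0.8685)
member 5 (2-4): L=2.1760, (cx,cy)=(1.0000,0.0000)
member 6 (3-4): L=2.2510, (cx,cy)=(0.4598,-0.8880)
solve A·x = −loads:
  F[0-1] = -1374.7198 N (compression)
  F[0-2] = -1597.9574 N (compression)
  F[1-2] = +1309.1635 N (tension)
  F[1-3] = -1276.8323 N (compression)
  F[2-3] = +265.9005 N (tension)
  F[2-4] = +698.1783 N (tension)
  F[3-4] = -1518.4873 N (compression)
  Rx@0 = +2285.8100 N
  Ry@0 = +1190.2577 N
  Ry@4 = +1348.4623 N

-1597.957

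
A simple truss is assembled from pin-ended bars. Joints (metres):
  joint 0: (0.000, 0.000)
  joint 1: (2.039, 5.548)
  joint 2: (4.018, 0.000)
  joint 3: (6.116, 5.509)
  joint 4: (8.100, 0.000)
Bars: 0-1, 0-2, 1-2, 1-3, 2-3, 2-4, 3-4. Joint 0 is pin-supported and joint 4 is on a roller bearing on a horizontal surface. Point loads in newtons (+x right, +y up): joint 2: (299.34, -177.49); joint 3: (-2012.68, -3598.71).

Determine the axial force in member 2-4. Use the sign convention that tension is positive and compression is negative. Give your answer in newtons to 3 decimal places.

517.310

N=5 nodes, M=7 members, R=3 reactions → 2N=10, M+R=10
member 0 (0-1): L=5.9108, (cx,cy)=(0.3450,0.9386)
member 1 (0-2): L=4.0180, (cx,cy)=(1.0000,0.0000)
member 2 (1-2): L=5.8904, (cx,cy)=(0.3360,-0.9419)
member 3 (1-3): L=4.0772, (cx,cy)=(1.0000,-0.0096)
member 4 (2-3): L=5.8950, (cx,cy)=(0.3559,0.9345)
member 5 (2-4): L=4.0820, (cx,cy)=(1.0000,0.0000)
member 6 (3-4): L=5.8554, (cx,cy)=(0.3388,-0.9408)
solve A·x = −loads:
  F[0-1] = -2492.7935 N (compression)
  F[0-2] = -853.4249 N (compression)
  F[1-2] = +2501.4470 N (tension)
  F[1-3] = -1700.4059 N (compression)
  F[2-3] = -2331.1877 N (compression)
  F[2-4] = +517.3098 N (tension)
  F[3-4] = -1526.7334 N (compression)
  Rx@0 = +1713.3400 N
  Ry@0 = +2339.7789 N
  Ry@4 = +1436.4211 N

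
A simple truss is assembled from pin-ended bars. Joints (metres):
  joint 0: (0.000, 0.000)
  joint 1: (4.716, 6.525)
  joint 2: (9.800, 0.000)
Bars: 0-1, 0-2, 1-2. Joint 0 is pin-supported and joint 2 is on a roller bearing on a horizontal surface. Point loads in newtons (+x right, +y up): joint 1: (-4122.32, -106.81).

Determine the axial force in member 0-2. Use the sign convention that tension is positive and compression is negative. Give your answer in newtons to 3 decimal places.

N=3 nodes, M=3 members, R=3 reactions → 2N=6, M+R=6
member 0 (0-1): L=8.0509, (cx,cy)=(0.5858,0.8105)
member 1 (0-2): L=9.8000, (cx,cy)=(1.0000,0.0000)
member 2 (1-2): L=8.2718, (cx,cy)=(0.6146,-0.7888)
solve A·x = −loads:
  F[0-1] = -3454.9195 N (compression)
  F[0-2] = -2098.5103 N (compression)
  F[1-2] = +3414.3309 N (tension)
  Rx@0 = +4122.3200 N
  Ry@0 = +2800.1184 N
  Ry@2 = -2693.3084 N

-2098.510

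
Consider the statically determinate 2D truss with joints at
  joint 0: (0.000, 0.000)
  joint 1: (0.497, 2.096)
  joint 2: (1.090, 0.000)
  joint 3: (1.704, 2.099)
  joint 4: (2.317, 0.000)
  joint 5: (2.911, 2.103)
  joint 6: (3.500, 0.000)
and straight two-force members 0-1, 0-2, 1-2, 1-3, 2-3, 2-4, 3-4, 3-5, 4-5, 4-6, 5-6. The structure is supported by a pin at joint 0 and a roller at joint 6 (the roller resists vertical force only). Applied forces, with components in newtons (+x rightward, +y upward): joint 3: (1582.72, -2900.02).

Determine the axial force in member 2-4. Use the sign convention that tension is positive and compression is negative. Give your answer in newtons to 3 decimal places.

N=7 nodes, M=11 members, R=3 reactions → 2N=14, M+R=14
member 0 (0-1): L=2.1541, (cx,cy)=(0.2307,0.9730)
member 1 (0-2): L=1.0900, (cx,cy)=(1.0000,0.0000)
member 2 (1-2): L=2.1783, (cx,cy)=(0.2722,-0.9622)
member 3 (1-3): L=1.2070, (cx,cy)=(1.0000,0.0025)
member 4 (2-3): L=2.1870, (cx,cy)=(0.2808,0.9598)
member 5 (2-4): L=1.2270, (cx,cy)=(1.0000,0.0000)
member 6 (3-4): L=2.1867, (cx,cy)=(0.2803,-0.9599)
member 7 (3-5): L=1.2070, (cx,cy)=(1.0000,0.0033)
member 8 (4-5): L=2.1853, (cx,cy)=(0.2718,0.9623)
member 9 (4-6): L=1.1830, (cx,cy)=(1.0000,0.0000)
member 10 (5-6): L=2.1839, (cx,cy)=(0.2697,-0.9629)
solve A·x = −loads:
  F[0-1] = -553.8887 N (compression)
  F[0-2] = +1710.5137 N (tension)
  F[1-2] = +559.3757 N (tension)
  F[1-3] = -280.0758 N (compression)
  F[2-3] = -560.8045 N (compression)
  F[2-4] = +2020.2435 N (tension)
  F[3-4] = -2464.2926 N (compression)
  F[3-5] = -1329.4267 N (compression)
  F[4-5] = +2458.0296 N (tension)
  F[4-6] = +661.2807 N (tension)
  F[5-6] = -2451.9316 N (compression)
  Rx@0 = -1582.7200 N
  Ry@0 = +538.9448 N
  Ry@6 = +2361.0752 N

2020.244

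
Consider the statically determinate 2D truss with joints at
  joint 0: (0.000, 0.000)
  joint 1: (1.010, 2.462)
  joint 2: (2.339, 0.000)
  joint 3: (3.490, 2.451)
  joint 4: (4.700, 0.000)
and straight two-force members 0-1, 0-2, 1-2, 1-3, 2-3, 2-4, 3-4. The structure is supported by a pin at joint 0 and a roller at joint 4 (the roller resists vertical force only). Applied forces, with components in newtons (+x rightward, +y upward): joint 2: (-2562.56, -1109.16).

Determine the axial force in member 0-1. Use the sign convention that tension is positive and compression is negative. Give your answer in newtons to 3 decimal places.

-602.238

N=5 nodes, M=7 members, R=3 reactions → 2N=10, M+R=10
member 0 (0-1): L=2.6611, (cx,cy)=(0.3795,0.9252)
member 1 (0-2): L=2.3390, (cx,cy)=(1.0000,0.0000)
member 2 (1-2): L=2.7978, (cx,cy)=(0.4750,-0.8800)
member 3 (1-3): L=2.4800, (cx,cy)=(1.0000,-0.0044)
member 4 (2-3): L=2.7078, (cx,cy)=(0.4251,0.9052)
member 5 (2-4): L=2.3610, (cx,cy)=(1.0000,0.0000)
member 6 (3-4): L=2.7334, (cx,cy)=(0.4427,-0.8967)
solve A·x = −loads:
  F[0-1] = -602.2381 N (compression)
  F[0-2] = -2333.9866 N (compression)
  F[1-2] = +635.8454 N (tension)
  F[1-3] = -530.6154 N (compression)
  F[2-3] = +607.2182 N (tension)
  F[2-4] = +272.5013 N (tension)
  F[3-4] = -615.5838 N (compression)
  Rx@0 = +2562.5600 N
  Ry@0 = +557.1759 N
  Ry@4 = +551.9841 N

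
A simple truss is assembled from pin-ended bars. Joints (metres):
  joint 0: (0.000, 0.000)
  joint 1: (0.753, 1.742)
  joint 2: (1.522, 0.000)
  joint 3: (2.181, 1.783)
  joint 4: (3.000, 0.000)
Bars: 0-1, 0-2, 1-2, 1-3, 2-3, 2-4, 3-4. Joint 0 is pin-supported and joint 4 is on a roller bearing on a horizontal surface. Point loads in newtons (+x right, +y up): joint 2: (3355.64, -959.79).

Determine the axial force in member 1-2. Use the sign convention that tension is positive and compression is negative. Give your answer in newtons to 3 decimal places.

504.077

N=5 nodes, M=7 members, R=3 reactions → 2N=10, M+R=10
member 0 (0-1): L=1.8978, (cx,cy)=(0.3968,0.9179)
member 1 (0-2): L=1.5220, (cx,cy)=(1.0000,0.0000)
member 2 (1-2): L=1.9042, (cx,cy)=(0.4038,-0.9148)
member 3 (1-3): L=1.4286, (cx,cy)=(0.9996,0.0287)
member 4 (2-3): L=1.9009, (cx,cy)=(0.3467,0.9380)
member 5 (2-4): L=1.4780, (cx,cy)=(1.0000,0.0000)
member 6 (3-4): L=1.9621, (cx,cy)=(0.4174,-0.9087)
solve A·x = −loads:
  F[0-1] = -515.1425 N (compression)
  F[0-2] = +3560.0378 N (tension)
  F[1-2] = +504.0772 N (tension)
  F[1-3] = -408.1360 N (compression)
  F[2-3] = +531.6159 N (tension)
  F[2-4] = +223.6671 N (tension)
  F[3-4] = -535.8462 N (compression)
  Rx@0 = -3355.6400 N
  Ry@0 = +472.8565 N
  Ry@4 = +486.9335 N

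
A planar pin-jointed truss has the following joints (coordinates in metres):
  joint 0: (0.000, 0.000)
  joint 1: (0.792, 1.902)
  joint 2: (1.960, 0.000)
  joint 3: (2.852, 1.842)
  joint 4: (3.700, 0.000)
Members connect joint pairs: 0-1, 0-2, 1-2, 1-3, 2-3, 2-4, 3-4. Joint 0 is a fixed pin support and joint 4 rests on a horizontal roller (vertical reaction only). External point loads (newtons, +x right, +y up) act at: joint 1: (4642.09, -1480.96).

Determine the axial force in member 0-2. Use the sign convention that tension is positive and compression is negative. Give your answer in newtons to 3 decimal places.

4133.107

N=5 nodes, M=7 members, R=3 reactions → 2N=10, M+R=10
member 0 (0-1): L=2.0603, (cx,cy)=(0.3844,0.9232)
member 1 (0-2): L=1.9600, (cx,cy)=(1.0000,0.0000)
member 2 (1-2): L=2.2320, (cx,cy)=(0.5233,-0.8522)
member 3 (1-3): L=2.0609, (cx,cy)=(0.9996,-0.0291)
member 4 (2-3): L=2.0466, (cx,cy)=(0.4358,0.9000)
member 5 (2-4): L=1.7400, (cx,cy)=(1.0000,0.0000)
member 6 (3-4): L=2.0278, (cx,cy)=(0.4182,-0.9084)
solve A·x = −loads:
  F[0-1] = +1324.0680 N (tension)
  F[0-2] = +4133.1069 N (tension)
  F[1-2] = -3086.2500 N (compression)
  F[1-3] = -2519.1485 N (compression)
  F[2-3] = +2922.0895 N (tension)
  F[2-4] = +1244.5117 N (tension)
  F[3-4] = -2976.0023 N (compression)
  Rx@0 = -4642.0900 N
  Ry@0 = -1222.3307 N
  Ry@4 = +2703.2907 N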